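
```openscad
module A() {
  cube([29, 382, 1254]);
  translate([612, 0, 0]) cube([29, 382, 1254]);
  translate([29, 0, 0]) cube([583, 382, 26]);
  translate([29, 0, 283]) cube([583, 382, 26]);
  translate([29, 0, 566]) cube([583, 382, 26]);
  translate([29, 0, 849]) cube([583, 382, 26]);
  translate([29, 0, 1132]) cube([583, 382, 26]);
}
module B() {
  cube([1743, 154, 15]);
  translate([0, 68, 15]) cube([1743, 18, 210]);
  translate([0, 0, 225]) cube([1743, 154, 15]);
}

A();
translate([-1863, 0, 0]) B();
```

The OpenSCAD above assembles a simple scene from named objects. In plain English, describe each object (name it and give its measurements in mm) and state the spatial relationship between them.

A is an open bookshelf. Two side panels, each 29 mm thick, 382 mm deep and 1254 mm tall, stand 641 mm apart (outside-to-outside). Between them sit 5 shelves, each 26 mm thick and 382 mm deep, spanning the full gap between the sides. The bottom shelf rests on the floor (its underside at z = 0) and the clear gap between one shelf's top and the next shelf's underside is 257 mm.

B is an I-beam lying along x, 1743 mm long. Overall section height 240 mm. Two flanges 154 mm wide (y) and 15 mm thick, one on the floor and one at the top; a web 18 mm thick runs between them, centred on the flange width.

The I-beam is on the floor beside the bookshelf on its −x side.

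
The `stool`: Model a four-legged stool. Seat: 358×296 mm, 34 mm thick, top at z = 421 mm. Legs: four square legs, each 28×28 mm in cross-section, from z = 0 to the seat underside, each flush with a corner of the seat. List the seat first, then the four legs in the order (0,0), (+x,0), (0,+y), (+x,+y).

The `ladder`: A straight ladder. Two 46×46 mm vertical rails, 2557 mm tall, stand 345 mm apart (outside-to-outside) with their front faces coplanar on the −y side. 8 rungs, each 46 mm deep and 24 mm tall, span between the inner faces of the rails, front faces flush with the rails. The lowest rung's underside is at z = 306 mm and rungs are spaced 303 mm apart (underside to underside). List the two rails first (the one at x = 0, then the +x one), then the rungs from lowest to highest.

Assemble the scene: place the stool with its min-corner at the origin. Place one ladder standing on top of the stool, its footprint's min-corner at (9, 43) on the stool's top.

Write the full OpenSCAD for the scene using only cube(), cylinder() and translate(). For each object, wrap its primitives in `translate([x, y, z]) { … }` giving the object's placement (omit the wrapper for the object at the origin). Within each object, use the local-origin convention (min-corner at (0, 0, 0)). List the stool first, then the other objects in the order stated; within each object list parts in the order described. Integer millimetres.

translate([0, 0, 387]) cube([358, 296, 34]);
cube([28, 28, 387]);
translate([330, 0, 0]) cube([28, 28, 387]);
translate([0, 268, 0]) cube([28, 28, 387]);
translate([330, 268, 0]) cube([28, 28, 387]);
translate([9, 43, 421]) {
  cube([46, 46, 2557]);
  translate([299, 0, 0]) cube([46, 46, 2557]);
  translate([46, 0, 306]) cube([253, 46, 24]);
  translate([46, 0, 609]) cube([253, 46, 24]);
  translate([46, 0, 912]) cube([253, 46, 24]);
  translate([46, 0, 1215]) cube([253, 46, 24]);
  translate([46, 0, 1518]) cube([253, 46, 24]);
  translate([46, 0, 1821]) cube([253, 46, 24]);
  translate([46, 0, 2124]) cube([253, 46, 24]);
  translate([46, 0, 2427]) cube([253, 46, 24]);
}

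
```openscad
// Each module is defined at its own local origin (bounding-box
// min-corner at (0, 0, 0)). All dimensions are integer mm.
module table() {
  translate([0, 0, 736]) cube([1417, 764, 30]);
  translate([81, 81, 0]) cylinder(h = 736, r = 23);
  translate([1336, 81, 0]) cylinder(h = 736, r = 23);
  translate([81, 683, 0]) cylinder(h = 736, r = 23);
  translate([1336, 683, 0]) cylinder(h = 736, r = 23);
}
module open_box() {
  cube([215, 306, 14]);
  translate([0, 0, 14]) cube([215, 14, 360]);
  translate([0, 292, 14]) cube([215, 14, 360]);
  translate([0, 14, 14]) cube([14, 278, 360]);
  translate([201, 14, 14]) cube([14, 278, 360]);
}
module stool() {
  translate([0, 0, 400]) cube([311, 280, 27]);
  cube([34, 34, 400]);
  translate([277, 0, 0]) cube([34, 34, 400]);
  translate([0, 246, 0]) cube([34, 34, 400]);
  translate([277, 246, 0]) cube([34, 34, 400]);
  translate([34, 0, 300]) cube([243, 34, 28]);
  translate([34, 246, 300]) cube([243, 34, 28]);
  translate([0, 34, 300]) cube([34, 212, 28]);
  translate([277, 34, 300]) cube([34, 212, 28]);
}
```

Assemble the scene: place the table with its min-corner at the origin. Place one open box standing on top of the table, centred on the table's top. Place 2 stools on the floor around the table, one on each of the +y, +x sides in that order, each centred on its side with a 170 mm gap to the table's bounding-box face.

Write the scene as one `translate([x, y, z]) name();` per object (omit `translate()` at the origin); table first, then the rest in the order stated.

table();
translate([601, 229, 766]) open_box();
translate([553, 934, 0]) stool();
translate([1587, 242, 0]) stool();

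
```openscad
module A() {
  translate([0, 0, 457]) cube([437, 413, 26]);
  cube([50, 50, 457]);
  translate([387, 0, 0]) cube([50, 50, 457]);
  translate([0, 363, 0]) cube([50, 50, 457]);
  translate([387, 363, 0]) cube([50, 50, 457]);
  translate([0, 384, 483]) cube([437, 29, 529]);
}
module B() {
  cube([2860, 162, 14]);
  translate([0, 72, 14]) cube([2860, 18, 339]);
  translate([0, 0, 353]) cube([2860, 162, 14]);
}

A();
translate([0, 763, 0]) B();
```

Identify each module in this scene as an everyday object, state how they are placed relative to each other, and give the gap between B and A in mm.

The I-beam's nearest face is 350 mm from the chair's +y face.

A is a chair. B is an I-beam. The I-beam is on the floor beside the chair on its +y side. The gap between the I-beam and the chair is 350 mm.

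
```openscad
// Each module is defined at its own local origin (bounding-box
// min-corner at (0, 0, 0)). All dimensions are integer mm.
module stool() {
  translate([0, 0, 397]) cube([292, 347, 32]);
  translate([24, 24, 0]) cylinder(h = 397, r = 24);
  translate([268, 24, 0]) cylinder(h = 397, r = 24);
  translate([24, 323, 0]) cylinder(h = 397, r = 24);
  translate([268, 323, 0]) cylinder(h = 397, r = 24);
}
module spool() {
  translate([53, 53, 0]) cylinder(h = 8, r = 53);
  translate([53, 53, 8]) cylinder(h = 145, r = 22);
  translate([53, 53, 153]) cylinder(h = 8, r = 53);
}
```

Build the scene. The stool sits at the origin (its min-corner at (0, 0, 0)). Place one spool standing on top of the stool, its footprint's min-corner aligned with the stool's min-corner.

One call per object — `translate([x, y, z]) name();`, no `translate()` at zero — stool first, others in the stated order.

stool();
translate([0, 0, 429]) spool();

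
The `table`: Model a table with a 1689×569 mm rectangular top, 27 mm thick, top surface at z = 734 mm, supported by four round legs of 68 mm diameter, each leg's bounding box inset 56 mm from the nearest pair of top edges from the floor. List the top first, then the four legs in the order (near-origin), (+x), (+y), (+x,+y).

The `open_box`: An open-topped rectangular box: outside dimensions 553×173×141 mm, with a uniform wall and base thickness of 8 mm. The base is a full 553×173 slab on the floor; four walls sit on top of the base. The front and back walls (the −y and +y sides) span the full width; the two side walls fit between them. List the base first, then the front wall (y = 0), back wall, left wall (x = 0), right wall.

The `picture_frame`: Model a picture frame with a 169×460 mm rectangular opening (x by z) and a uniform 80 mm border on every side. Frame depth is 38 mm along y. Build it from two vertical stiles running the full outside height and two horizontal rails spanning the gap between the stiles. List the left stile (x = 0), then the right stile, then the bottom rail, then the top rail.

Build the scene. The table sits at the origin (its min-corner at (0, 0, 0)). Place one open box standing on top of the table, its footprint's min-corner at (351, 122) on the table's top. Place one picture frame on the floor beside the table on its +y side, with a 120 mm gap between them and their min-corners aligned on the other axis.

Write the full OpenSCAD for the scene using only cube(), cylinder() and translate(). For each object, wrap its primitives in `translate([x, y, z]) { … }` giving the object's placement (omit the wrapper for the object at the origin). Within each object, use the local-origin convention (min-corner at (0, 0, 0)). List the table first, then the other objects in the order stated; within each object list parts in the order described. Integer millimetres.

translate([0, 0, 707]) cube([1689, 569, 27]);
translate([90, 90, 0]) cylinder(h = 707, r = 34);
translate([1599, 90, 0]) cylinder(h = 707, r = 34);
translate([90, 479, 0]) cylinder(h = 707, r = 34);
translate([1599, 479, 0]) cylinder(h = 707, r = 34);
translate([351, 122, 734]) {
  cube([553, 173, 8]);
  translate([0, 0, 8]) cube([553, 8, 133]);
  translate([0, 165, 8]) cube([553, 8, 133]);
  translate([0, 8, 8]) cube([8, 157, 133]);
  translate([545, 8, 8]) cube([8, 157, 133]);
}
translate([0, 689, 0]) {
  cube([80, 38, 620]);
  translate([249, 0, 0]) cube([80, 38, 620]);
  translate([80, 0, 0]) cube([169, 38, 80]);
  translate([80, 0, 540]) cube([169, 38, 80]);
}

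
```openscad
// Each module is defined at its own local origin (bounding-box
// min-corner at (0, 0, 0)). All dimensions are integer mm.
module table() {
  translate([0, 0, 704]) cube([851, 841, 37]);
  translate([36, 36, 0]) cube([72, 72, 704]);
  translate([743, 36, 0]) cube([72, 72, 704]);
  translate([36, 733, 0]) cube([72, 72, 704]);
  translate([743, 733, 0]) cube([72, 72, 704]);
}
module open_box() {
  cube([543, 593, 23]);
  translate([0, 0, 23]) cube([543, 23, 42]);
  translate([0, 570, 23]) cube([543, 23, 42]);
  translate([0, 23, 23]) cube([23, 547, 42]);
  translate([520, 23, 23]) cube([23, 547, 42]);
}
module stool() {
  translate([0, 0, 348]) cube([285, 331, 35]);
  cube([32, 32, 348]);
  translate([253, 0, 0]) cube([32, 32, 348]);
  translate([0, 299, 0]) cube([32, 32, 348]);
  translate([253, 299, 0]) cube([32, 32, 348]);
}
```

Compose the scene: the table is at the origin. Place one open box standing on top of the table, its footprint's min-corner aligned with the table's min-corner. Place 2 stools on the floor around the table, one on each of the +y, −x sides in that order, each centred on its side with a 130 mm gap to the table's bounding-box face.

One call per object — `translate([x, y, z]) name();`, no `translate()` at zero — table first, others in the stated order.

table();
translate([0, 0, 741]) open_box();
translate([283, 971, 0]) stool();
translate([-415, 255, 0]) stool();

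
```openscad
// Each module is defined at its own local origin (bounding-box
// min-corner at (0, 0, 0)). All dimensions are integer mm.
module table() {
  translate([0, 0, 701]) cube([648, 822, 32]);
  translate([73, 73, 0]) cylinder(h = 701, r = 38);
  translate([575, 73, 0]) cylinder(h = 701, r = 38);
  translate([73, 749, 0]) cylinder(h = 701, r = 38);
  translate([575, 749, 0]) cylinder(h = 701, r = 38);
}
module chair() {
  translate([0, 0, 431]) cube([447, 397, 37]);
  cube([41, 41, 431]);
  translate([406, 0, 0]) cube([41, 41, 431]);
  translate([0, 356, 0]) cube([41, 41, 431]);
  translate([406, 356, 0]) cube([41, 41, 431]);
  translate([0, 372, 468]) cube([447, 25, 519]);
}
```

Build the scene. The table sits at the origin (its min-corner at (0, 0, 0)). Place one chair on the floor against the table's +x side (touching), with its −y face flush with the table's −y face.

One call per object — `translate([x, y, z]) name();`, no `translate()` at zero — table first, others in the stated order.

table();
translate([648, 0, 0]) chair();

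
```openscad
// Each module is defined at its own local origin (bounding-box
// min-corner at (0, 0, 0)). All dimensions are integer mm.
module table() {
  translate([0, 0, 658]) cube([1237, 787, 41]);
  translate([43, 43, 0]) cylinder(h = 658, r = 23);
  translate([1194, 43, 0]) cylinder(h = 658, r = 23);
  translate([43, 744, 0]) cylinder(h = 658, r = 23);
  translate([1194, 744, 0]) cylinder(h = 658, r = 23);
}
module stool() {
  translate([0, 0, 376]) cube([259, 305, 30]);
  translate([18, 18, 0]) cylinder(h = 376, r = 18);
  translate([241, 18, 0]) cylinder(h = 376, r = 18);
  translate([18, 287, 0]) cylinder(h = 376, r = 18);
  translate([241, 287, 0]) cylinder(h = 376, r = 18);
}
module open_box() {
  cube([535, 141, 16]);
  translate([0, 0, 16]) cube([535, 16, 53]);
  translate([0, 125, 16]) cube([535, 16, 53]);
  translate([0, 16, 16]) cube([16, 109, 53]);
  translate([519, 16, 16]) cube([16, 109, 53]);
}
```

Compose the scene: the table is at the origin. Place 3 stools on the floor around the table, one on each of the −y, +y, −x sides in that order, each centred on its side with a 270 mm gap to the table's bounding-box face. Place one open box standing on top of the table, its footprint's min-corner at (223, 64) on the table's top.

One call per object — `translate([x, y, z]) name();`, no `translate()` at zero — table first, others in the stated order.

table();
translate([489, -575, 0]) stool();
translate([489, 1057, 0]) stool();
translate([-529, 241, 0]) stool();
translate([223, 64, 699]) open_box();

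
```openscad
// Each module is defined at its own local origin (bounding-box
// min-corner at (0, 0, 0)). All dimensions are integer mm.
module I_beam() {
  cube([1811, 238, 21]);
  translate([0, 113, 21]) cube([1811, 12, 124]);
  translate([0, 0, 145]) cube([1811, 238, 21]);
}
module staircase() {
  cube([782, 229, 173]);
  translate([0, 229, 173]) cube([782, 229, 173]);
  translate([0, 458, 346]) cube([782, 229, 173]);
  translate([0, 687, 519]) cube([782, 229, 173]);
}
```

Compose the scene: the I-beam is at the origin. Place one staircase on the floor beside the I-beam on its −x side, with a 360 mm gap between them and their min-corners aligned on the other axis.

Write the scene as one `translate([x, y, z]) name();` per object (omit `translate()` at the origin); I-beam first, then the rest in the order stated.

I_beam();
translate([-1142, 0, 0]) staircase();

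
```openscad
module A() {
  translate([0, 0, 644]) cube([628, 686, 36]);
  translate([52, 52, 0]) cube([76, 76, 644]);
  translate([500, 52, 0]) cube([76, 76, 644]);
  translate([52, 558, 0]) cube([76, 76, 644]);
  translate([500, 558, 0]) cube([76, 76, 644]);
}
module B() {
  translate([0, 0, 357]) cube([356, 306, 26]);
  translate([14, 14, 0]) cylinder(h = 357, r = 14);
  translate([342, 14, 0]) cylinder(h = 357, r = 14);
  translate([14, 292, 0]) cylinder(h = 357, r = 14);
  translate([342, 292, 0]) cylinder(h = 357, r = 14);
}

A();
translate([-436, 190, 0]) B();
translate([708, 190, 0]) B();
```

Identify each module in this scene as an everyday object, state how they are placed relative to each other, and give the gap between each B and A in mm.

Each stool's nearest face is 80 mm from the table's bounding box.

A is a table. B is a stool. Two stools sit around the table at the −x, +x sides. The gap between each stool and the table is 80 mm.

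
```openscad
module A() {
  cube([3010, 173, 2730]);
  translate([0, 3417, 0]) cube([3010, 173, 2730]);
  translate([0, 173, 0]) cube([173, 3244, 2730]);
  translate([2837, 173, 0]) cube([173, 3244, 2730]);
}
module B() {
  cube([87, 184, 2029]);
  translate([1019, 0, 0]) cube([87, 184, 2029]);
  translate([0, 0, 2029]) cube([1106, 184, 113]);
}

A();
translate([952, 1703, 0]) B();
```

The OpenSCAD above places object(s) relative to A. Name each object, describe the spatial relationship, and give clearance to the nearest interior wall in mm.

A is a house frame. B is a door frame. The door frame sits inside the house frame, centred. The clearance to the nearest interior wall is 779 mm.

Clearances: x = 779, y = 1530; minimum 779 mm.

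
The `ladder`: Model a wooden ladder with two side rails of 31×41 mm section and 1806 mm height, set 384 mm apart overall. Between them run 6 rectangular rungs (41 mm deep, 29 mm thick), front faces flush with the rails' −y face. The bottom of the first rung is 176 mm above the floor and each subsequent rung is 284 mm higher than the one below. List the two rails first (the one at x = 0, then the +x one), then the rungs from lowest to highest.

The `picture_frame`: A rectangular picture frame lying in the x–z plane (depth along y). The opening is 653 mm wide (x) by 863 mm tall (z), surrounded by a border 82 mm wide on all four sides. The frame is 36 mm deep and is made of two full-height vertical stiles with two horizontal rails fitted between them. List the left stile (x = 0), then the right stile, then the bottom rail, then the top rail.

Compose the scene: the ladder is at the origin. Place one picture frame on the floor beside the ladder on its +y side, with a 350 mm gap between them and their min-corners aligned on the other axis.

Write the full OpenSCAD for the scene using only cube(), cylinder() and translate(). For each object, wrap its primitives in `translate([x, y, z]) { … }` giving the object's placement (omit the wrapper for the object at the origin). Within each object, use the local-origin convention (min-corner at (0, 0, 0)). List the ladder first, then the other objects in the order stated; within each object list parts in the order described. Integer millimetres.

cube([31, 41, 1806]);
translate([353, 0, 0]) cube([31, 41, 1806]);
translate([31, 0, 176]) cube([322, 41, 29]);
translate([31, 0, 460]) cube([322, 41, 29]);
translate([31, 0, 744]) cube([322, 41, 29]);
translate([31, 0, 1028]) cube([322, 41, 29]);
translate([31, 0, 1312]) cube([322, 41, 29]);
translate([31, 0, 1596]) cube([322, 41, 29]);
translate([0, 391, 0]) {
  cube([82, 36, 1027]);
  translate([735, 0, 0]) cube([82, 36, 1027]);
  translate([82, 0, 0]) cube([653, 36, 82]);
  translate([82, 0, 945]) cube([653, 36, 82]);
}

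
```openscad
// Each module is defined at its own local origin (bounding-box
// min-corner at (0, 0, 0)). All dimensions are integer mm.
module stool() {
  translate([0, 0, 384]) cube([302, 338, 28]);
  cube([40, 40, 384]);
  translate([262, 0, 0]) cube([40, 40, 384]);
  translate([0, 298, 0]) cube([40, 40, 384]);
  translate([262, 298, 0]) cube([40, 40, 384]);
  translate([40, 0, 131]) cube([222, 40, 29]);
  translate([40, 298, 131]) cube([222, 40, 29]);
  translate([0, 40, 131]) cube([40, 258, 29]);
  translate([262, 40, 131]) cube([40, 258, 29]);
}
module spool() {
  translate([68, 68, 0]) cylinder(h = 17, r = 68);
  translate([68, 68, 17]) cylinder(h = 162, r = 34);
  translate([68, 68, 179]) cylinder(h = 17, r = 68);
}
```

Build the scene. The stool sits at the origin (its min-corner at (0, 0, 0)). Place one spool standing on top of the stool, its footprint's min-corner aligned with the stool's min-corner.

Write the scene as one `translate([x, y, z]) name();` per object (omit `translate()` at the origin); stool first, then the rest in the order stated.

stool();
translate([0, 0, 412]) spool();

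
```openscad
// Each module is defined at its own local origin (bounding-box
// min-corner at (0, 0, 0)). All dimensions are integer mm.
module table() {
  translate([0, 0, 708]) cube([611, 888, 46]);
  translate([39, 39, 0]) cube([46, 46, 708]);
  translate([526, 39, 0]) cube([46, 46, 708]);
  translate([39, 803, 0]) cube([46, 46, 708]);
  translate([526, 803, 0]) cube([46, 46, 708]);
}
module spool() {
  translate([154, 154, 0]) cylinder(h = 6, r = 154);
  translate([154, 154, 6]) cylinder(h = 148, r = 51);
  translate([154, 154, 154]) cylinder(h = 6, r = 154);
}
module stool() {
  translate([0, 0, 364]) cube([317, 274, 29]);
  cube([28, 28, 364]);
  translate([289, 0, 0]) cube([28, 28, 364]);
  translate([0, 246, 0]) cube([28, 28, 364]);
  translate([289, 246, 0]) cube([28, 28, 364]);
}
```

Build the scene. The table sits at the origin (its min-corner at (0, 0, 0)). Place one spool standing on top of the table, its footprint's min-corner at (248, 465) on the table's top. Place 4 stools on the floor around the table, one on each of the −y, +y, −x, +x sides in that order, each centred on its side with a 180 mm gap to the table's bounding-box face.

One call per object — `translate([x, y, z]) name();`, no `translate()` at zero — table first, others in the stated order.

table();
translate([248, 465, 754]) spool();
translate([147, -454, 0]) stool();
translate([147, 1068, 0]) stool();
translate([-497, 307, 0]) stool();
translate([791, 307, 0]) stool();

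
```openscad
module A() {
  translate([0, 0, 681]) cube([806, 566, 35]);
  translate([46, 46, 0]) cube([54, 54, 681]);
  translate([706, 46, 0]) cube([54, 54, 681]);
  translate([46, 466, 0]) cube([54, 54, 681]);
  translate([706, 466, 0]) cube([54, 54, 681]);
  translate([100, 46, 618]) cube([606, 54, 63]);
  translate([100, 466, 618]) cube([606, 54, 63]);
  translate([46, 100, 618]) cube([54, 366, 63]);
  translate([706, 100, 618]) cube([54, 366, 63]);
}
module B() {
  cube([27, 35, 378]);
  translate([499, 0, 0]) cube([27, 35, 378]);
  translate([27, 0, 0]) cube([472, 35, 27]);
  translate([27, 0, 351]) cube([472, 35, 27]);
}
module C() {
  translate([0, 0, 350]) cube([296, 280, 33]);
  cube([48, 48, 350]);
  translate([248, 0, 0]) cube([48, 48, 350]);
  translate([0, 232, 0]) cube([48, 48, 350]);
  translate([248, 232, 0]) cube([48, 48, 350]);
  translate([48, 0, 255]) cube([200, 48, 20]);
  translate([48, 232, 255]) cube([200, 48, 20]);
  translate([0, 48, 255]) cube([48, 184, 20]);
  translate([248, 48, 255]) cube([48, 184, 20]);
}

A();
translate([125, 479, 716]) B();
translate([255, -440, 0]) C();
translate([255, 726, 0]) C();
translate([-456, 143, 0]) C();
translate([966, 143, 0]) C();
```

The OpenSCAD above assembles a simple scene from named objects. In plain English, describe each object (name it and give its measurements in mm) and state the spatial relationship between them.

A is a table: top 806 mm (x) × 566 mm (y), 35 mm thick, upper face at z = 716 mm, on four 54×54 mm square legs, each inset 46 mm from the nearest pair of top edges, running from z = 0 to the bottom of the top. Four apron rails, 54 mm thick and 63 mm tall, run between adjacent legs with their top edges flush with the underside of the top and their outer faces flush with the legs' outer faces.

B is a rectangular picture frame lying in the x–z plane (depth along y). The opening is 472 mm wide (x) by 324 mm tall (z), surrounded by a border 27 mm wide on all four sides. The frame is 35 mm deep and is made of two full-height vertical stiles with two horizontal rails fitted between them.

C is a simple wooden stool: a rectangular seat 296 mm (x) by 280 mm (y), 33 mm thick, top face at z = 383 mm, on four square legs, each 48×48 mm in cross-section. The legs rest on z = 0, each flush with a corner of the seat. Four stretchers, 48 mm wide and 20 mm tall, connect adjacent legs with their undersides at z = 255 mm, each running between the inner faces of the legs it joins and aligned with the legs' outer faces on the other axis.

The picture frame is on top of the table. Four stools sit around the table at the −y, +y, −x, +x sides.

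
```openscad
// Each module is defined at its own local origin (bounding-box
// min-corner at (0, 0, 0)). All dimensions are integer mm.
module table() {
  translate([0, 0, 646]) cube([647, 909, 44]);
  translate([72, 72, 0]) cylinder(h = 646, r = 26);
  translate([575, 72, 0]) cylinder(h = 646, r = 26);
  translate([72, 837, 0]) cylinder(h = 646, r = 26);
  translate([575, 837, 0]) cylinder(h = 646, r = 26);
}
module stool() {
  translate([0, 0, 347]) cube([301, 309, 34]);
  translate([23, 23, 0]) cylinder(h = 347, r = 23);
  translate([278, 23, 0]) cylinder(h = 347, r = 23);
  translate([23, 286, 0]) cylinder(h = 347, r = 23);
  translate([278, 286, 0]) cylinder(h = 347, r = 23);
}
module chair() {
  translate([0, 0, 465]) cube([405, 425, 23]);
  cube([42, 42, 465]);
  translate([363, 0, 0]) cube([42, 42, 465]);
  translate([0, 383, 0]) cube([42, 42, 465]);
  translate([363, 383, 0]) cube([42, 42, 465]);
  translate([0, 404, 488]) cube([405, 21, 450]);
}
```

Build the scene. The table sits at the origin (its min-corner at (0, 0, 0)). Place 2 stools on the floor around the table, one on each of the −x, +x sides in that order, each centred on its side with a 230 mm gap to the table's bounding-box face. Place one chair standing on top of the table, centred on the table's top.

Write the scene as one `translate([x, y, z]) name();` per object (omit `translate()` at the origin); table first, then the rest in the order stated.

table();
translate([-531, 300, 0]) stool();
translate([877, 300, 0]) stool();
translate([121, 242, 690]) chair();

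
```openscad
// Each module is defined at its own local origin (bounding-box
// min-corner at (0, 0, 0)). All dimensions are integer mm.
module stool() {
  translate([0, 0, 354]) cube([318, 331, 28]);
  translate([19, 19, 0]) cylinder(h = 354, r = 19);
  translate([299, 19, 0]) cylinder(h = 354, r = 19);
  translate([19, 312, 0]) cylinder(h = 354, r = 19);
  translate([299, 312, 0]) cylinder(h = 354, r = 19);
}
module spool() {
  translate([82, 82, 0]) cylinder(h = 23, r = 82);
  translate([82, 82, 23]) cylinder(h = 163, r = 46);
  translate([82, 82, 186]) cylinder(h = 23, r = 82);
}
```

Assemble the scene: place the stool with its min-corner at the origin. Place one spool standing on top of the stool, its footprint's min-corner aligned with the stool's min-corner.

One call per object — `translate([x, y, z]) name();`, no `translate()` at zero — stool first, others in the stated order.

stool();
translate([0, 0, 382]) spool();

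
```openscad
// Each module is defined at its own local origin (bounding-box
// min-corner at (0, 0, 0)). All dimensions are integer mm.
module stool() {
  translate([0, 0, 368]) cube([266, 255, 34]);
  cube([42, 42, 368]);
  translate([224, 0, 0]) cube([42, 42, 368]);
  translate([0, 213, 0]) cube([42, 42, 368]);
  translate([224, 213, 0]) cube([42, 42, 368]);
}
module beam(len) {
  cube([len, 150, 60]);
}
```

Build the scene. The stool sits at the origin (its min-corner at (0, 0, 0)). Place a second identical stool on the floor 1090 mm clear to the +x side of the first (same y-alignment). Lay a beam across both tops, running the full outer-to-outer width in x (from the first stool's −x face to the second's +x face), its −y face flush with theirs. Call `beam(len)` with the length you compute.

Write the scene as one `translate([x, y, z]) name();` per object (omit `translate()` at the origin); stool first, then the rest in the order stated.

stool();
translate([1356, 0, 0]) stool();
translate([0, 0, 402]) beam(1622);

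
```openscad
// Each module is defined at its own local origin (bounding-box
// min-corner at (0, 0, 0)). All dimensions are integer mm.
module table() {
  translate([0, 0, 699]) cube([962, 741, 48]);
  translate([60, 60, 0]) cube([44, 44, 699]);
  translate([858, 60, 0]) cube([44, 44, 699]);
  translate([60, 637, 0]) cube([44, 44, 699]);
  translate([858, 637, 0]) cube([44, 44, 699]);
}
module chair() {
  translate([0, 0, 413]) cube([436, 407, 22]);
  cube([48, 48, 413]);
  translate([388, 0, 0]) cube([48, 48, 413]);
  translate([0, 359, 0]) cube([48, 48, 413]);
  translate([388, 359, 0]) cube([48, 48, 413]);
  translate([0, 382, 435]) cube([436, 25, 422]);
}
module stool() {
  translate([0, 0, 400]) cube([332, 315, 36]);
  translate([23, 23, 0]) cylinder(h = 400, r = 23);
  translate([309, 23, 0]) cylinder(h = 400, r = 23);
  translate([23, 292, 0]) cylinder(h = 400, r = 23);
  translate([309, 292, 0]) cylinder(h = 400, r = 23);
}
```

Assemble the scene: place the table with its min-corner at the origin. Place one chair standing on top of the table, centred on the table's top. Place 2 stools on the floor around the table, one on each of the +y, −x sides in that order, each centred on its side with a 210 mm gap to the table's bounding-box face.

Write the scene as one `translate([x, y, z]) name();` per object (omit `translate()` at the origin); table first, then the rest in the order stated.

table();
translate([263, 167, 747]) chair();
translate([315, 951, 0]) stool();
translate([-542, 213, 0]) stool();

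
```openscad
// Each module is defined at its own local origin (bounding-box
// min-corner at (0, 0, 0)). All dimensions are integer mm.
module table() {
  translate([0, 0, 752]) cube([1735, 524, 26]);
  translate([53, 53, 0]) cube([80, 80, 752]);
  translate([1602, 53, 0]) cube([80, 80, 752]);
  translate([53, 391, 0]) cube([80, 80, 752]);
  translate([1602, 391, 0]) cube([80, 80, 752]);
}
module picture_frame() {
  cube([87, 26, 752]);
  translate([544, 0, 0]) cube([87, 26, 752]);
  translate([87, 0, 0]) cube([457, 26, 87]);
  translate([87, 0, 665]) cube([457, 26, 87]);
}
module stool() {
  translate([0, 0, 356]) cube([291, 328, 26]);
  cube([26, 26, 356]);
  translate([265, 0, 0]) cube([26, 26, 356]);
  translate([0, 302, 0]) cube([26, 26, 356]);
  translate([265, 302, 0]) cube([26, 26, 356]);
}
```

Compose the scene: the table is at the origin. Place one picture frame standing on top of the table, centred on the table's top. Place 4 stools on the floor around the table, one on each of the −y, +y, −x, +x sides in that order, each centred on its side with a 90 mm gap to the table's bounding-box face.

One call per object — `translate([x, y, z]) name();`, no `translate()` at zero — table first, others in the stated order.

table();
translate([552, 249, 778]) picture_frame();
translate([722, -418, 0]) stool();
translate([722, 614, 0]) stool();
translate([-381, 98, 0]) stool();
translate([1825, 98, 0]) stool();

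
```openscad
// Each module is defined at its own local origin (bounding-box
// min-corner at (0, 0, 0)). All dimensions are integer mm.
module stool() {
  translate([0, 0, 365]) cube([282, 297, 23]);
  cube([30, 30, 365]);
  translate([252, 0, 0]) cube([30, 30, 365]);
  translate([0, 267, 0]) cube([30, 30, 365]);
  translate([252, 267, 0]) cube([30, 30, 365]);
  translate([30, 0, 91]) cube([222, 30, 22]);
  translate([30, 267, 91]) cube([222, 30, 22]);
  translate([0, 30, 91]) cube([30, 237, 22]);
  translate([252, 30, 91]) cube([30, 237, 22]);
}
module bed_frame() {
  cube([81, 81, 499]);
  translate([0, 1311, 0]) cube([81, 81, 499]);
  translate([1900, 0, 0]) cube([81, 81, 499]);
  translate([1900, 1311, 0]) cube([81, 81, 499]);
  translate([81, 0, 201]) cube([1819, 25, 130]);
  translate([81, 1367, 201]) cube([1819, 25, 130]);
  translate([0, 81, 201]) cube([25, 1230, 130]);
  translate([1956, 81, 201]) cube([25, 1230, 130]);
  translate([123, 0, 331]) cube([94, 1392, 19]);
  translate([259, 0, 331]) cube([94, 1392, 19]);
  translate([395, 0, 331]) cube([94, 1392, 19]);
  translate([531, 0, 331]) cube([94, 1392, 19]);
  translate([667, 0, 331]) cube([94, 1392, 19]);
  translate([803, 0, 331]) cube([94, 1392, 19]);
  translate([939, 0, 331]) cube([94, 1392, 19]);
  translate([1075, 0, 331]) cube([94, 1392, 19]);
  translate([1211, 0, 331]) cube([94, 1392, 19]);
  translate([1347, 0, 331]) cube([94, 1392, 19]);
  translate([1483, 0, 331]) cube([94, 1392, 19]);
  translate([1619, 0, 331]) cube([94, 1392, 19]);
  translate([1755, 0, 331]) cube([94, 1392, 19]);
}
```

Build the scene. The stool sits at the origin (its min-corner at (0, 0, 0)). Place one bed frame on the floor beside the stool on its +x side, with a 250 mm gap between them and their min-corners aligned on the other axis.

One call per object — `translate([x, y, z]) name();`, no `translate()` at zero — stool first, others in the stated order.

stool();
translate([532, 0, 0]) bed_frame();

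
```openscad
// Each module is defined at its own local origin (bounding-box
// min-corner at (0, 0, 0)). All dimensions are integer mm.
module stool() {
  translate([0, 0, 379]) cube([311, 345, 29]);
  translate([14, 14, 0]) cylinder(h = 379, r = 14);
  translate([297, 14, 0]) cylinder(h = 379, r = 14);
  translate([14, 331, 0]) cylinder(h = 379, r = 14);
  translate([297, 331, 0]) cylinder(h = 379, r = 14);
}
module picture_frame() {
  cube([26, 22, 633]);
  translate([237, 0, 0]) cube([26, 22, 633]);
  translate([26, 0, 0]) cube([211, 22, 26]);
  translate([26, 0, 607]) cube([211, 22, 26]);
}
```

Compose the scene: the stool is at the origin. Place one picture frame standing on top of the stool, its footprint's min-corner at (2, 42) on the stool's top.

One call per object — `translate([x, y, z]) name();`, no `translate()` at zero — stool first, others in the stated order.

stool();
translate([2, 42, 408]) picture_frame();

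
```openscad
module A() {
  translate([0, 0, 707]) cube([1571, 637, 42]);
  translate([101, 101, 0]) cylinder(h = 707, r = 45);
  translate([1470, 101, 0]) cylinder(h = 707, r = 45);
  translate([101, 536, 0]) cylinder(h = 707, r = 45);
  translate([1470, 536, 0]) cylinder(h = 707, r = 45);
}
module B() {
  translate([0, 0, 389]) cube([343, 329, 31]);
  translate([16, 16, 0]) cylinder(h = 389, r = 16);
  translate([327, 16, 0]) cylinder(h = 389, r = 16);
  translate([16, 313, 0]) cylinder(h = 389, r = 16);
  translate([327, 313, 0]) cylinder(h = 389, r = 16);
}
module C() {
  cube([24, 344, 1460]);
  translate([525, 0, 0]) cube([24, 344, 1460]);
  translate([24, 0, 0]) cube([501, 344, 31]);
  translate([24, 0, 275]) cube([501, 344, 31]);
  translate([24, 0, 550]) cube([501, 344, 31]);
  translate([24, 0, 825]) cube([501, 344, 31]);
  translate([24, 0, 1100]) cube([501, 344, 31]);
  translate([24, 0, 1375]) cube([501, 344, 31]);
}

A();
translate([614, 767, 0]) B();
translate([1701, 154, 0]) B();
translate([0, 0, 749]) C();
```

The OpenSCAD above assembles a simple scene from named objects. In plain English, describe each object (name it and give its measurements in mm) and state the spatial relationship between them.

A is a rectangular dining table. The top is 1571×637×42 mm with its upper surface at z = 749 mm. It stands on four round legs of 90 mm diameter, each leg's bounding box inset 56 mm from the nearest pair of top edges, running from the floor to the underside of the top.

B is a simple wooden stool: a rectangular seat 343 mm (x) by 329 mm (y), 31 mm thick, top face at z = 420 mm, on four round legs, each 32 mm in diameter. The legs rest on z = 0, each leg's axis is inset half a diameter from the nearest pair of seat edges (so the leg's bounding box is flush with the corner).

C is an open bookshelf. Two side panels, each 24 mm thick, 344 mm deep and 1460 mm tall, stand 549 mm apart (outside-to-outside). Between them sit 6 shelves, each 31 mm thick and 344 mm deep, spanning the full gap between the sides. The bottom shelf rests on the floor (its underside at z = 0) and the clear gap between one shelf's top and the next shelf's underside is 244 mm.

Two stools sit around the table at the +y, +x sides. The bookshelf is on top of the table.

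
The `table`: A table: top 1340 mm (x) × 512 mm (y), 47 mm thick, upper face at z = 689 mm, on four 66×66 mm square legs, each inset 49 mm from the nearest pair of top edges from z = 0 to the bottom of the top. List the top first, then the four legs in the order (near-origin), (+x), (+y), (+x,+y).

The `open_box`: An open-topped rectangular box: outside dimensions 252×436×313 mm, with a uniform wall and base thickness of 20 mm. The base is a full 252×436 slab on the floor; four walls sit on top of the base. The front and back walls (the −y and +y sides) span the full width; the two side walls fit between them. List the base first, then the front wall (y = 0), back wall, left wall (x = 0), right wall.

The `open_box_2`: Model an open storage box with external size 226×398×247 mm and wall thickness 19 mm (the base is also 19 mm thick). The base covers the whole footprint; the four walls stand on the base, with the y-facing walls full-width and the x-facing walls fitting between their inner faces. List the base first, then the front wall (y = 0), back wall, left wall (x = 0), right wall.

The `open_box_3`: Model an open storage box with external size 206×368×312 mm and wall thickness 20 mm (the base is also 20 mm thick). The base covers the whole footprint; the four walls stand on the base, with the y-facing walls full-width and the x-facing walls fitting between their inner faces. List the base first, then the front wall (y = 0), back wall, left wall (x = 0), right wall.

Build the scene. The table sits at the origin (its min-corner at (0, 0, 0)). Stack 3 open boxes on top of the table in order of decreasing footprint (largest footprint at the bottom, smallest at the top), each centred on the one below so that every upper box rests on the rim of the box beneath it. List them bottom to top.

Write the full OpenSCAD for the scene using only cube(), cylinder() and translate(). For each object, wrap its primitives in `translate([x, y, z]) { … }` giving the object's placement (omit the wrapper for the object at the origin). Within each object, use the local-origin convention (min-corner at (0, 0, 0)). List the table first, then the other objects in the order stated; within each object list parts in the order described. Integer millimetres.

translate([0, 0, 642]) cube([1340, 512, 47]);
translate([49, 49, 0]) cube([66, 66, 642]);
translate([1225, 49, 0]) cube([66, 66, 642]);
translate([49, 397, 0]) cube([66, 66, 642]);
translate([1225, 397, 0]) cube([66, 66, 642]);
translate([544, 38, 689]) {
  cube([252, 436, 20]);
  translate([0, 0, 20]) cube([252, 20, 293]);
  translate([0, 416, 20]) cube([252, 20, 293]);
  translate([0, 20, 20]) cube([20, 396, 293]);
  translate([232, 20, 20]) cube([20, 396, 293]);
}
translate([557, 57, 1002]) {
  cube([226, 398, 19]);
  translate([0, 0, 19]) cube([226, 19, 228]);
  translate([0, 379, 19]) cube([226, 19, 228]);
  translate([0, 19, 19]) cube([19, 360, 228]);
  translate([207, 19, 19]) cube([19, 360, 228]);
}
translate([567, 72, 1249]) {
  cube([206, 368, 20]);
  translate([0, 0, 20]) cube([206, 20, 292]);
  translate([0, 348, 20]) cube([206, 20, 292]);
  translate([0, 20, 20]) cube([20, 328, 292]);
  translate([186, 20, 20]) cube([20, 328, 292]);
}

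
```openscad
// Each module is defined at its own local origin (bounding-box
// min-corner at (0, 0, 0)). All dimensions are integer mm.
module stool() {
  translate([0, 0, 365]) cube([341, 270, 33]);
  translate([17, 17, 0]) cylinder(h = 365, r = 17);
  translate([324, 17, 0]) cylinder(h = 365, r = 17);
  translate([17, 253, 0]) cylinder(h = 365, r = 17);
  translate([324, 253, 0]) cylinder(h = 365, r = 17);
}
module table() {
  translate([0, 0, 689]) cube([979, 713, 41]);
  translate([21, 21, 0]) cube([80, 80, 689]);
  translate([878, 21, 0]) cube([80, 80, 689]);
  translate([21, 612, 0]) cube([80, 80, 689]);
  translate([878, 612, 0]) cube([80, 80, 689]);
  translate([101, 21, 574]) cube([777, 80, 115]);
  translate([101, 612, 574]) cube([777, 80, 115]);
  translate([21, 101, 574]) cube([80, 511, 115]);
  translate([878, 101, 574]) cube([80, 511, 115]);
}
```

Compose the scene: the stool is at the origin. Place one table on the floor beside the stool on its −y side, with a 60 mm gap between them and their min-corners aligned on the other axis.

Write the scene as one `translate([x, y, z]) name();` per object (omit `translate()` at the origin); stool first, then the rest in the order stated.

stool();
translate([0, -773, 0]) table();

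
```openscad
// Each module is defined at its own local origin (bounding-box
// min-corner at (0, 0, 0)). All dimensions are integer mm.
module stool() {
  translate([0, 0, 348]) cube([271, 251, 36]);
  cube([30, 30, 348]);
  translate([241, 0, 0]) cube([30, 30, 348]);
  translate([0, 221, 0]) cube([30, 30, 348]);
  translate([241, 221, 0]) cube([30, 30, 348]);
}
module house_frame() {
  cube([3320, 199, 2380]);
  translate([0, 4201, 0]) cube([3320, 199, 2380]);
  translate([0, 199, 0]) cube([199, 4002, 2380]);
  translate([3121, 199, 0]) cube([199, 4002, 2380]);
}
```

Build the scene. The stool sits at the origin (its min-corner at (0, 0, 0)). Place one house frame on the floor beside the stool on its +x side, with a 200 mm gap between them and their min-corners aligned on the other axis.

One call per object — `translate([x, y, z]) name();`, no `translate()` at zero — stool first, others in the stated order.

stool();
translate([471, 0, 0]) house_frame();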